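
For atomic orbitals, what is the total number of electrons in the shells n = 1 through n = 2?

Shell n has n² orbitals: 1²=1 + 2²=4 = 5 orbitals.
Two spin states per orbital: 2 × 5 = 10 electrons.

10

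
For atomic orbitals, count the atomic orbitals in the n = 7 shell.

The n = 7 shell contains n² = 7² = 49 orbitals.

49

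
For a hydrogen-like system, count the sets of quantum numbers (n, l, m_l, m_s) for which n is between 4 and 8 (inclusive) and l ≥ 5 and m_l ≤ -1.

Go shell by shell, enumerating (l, m_l) with l ≥ 5 and m_l ≤ -1:
n=6 → 5; n=7 → 11; n=8 → 18.
Orbitals: 5 + 11 + 18 = 34. Including both spin states (m_s = ±1/2) gives 2 × 34 = 68 states.

68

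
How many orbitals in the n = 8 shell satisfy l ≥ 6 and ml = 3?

Per l-value: l=6 → 1; l=7 → 1.
Total orbitals: 1 + 1 = 2.

2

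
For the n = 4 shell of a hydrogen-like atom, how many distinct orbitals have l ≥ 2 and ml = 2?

The n = 4 shell has l = 0 through 3; check each.
Orbitals with l ≥ 2 and ml = 2, by l: l=2 → 1; l=3 → 1.
Total orbitals: 1 + 1 = 2.

2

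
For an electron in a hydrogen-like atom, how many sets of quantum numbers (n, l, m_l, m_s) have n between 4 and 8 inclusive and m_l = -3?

For each n in the range, tally the orbitals obeying m_l = -3:
n=4 → 1; n=5 → 2; n=6 → 3; n=7 → 4; n=8 → 5.
Orbitals: 1 + 2 + 3 + 4 + 5 = 15. Including both spin states (m_s = ±1/2) gives 2 × 15 = 30 states.

30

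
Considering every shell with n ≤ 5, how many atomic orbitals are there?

55

Total orbitals = 1² + 2² + 3² + 4² + 5² = 55.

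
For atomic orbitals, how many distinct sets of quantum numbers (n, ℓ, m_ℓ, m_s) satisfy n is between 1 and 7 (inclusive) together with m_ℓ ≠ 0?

224

Treat each shell separately and count matching orbitals:
n=2 → 2; n=3 → 6; n=4 → 12; n=5 → 20; n=6 → 30; n=7 → 42.
Orbitals: 2 + 6 + 12 + 20 + 30 + 42 = 112. Including both spin states (m_s = ±1/2) gives 2 × 112 = 224 states.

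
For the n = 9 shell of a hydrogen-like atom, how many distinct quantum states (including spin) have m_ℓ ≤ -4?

Orbitals with m_ℓ ≤ -4, by ℓ: ℓ=4 → 1; ℓ=5 → 2; ℓ=6 → 3; ℓ=7 → 4; ℓ=8 → 5.
Orbitals: 1 + 2 + 3 + 4 + 5 = 15. Each orbital carries two spin states, so 15 × 2 = 30 states.

30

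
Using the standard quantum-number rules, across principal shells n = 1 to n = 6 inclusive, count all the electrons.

Shell n has n² orbitals: 1²=1 + 2²=4 + 3²=9 + 4²=16 + 5²=25 + 6²=36 = 91 orbitals.
Two spin states per orbital: 2 × 91 = 182 electrons.

182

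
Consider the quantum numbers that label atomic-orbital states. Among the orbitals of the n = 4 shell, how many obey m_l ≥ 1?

6

For n = 4, l ranges over 0 … 3.
Orbitals with m_l ≥ 1, by l: l=1 → 1; l=2 → 2; l=3 → 3.
Total orbitals: 1 + 2 + 3 = 6.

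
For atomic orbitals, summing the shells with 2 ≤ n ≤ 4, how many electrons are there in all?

58

Shell n has n² orbitals: 2²=4 + 3²=9 + 4²=16 = 29 orbitals.
Two spin states per orbital: 2 × 29 = 58 electrons.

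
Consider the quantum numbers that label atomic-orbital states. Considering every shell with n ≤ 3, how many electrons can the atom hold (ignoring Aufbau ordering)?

Total orbitals = 1² + 2² + 3² = 14. Doubling for spin gives 28 electrons.

28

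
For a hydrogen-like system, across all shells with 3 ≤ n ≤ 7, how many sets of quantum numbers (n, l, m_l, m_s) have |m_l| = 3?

Treat each shell separately and count matching orbitals:
n=4 → 2; n=5 → 4; n=6 → 6; n=7 → 8.
Orbitals: 2 + 4 + 6 + 8 = 20. Including both spin states (m_s = ±1/2) gives 2 × 20 = 40 states.

40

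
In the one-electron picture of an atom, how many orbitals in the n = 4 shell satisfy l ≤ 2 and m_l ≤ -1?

3

The n = 4 shell has l = 0 through 3; check each.
The (l, m_l) pairs meeting l ≤ 2 and m_l ≤ -1 give: l=1 → 1; l=2 → 2.
Total orbitals: 1 + 2 = 3.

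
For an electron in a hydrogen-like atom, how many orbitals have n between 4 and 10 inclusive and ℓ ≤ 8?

352

Go shell by shell, enumerating (ℓ, m_ℓ) with ℓ ≤ 8:
n=4 → 16; n=5 → 25; n=6 → 36; n=7 → 49; n=8 → 64; n=9 → 81; n=10 → 81.
Total orbitals: 16 + 25 + 36 + 49 + 64 + 81 + 81 = 352.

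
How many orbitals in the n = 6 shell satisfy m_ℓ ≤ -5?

1

For n = 6, ℓ ranges over 0 … 5.
The (ℓ, m_ℓ) pairs meeting m_ℓ ≤ -5 give: ℓ=5 → 1.
Total orbitals: 1.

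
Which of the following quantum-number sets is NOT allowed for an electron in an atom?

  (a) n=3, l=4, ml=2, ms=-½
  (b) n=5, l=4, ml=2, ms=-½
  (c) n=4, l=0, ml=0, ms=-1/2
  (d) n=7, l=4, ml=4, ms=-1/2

(a) has l = 4 ≥ n = 3, violating 0 ≤ l ≤ n−1.
The remaining sets (b), (c), (d) satisfy all four rules.

(a)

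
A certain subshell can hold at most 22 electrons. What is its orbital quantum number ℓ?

ℓ = 5 (h)

2(2ℓ+1) = 22 ⇒ 2ℓ+1 = 11 ⇒ ℓ = 5.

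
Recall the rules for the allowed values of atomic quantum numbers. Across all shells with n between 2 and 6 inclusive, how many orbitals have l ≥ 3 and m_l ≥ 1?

Go shell by shell, enumerating (l, m_l) with l ≥ 3 and m_l ≥ 1:
n=4 → 3; n=5 → 7; n=6 → 12.
Total orbitals: 3 + 7 + 12 = 22.

22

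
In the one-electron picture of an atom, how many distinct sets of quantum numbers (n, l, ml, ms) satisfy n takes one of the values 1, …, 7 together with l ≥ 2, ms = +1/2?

Work shell by shell — for each n, count the (l, ml) pairs that satisfy l ≥ 2:
n=3 → 5; n=4 → 12; n=5 → 21; n=6 → 32; n=7 → 45.
Orbitals: 5 + 12 + 21 + 32 + 45 = 115. With ms fixed to +1/2 there is one state per orbital, so 115 states.

115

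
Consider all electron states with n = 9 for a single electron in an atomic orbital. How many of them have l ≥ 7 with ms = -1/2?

Go through l = 0, …, 8 (the values permitted for n = 9).
Contributions: l=7 → 15; l=8 → 17.
Orbitals: 15 + 17 = 32. With ms fixed to a single value there is one state per orbital, giving 32 states.

32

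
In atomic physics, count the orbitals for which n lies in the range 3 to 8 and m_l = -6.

Treat each shell separately and count matching orbitals:
n=7 → 1; n=8 → 2.
Total orbitals: 1 + 2 = 3.

3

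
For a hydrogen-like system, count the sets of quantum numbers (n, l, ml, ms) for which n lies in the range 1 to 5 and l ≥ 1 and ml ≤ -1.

Per-shell orbital counts meeting the constraint:
n=2 → 1; n=3 → 3; n=4 → 6; n=5 → 10.
Orbitals: 1 + 3 + 6 + 10 = 20. Including both spin states (ms = ±1/2) gives 2 × 20 = 40 states.

40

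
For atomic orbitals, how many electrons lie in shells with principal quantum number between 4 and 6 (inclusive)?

154

Shell n has n² orbitals: 4²=16 + 5²=25 + 6²=36 = 77 orbitals.
Two spin states per orbital: 2 × 77 = 154 electrons.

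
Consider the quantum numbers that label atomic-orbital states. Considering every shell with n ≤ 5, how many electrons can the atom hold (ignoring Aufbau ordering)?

Total orbitals = 1² + 2² + 3² + 4² + 5² = 55. Doubling for spin gives 110 electrons.

110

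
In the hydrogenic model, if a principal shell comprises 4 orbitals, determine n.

n = 2

n² = 4 ⇒ n = 2.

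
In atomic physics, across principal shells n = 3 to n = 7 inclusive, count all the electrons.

Shell n has n² orbitals: 3²=9 + 4²=16 + 5²=25 + 6²=36 + 7²=49 = 135 orbitals.
Two spin states per orbital: 2 × 135 = 270 electrons.

270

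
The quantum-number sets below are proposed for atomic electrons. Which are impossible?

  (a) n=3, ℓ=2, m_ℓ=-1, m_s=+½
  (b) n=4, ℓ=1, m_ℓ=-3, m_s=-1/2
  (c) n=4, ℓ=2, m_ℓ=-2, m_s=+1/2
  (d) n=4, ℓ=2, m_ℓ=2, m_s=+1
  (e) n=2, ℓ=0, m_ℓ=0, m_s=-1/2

(b) has |m_ℓ| = 3 > ℓ = 1, violating −ℓ ≤ m_ℓ ≤ ℓ.
(d) has m_s = +1, but an electron's spin must be ±1/2.
The remaining sets (a), (c), (e) satisfy all four rules.

(b) and (d)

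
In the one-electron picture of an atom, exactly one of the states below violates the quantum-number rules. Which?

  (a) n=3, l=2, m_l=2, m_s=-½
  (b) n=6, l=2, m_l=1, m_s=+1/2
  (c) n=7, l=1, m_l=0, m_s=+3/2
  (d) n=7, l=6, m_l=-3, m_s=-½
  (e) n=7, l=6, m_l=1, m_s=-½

(c)

(c) has m_s = +3/2, but an electron's spin must be ±1/2.
The remaining sets (a), (b), (d), (e) satisfy all four rules.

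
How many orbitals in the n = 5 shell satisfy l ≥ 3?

Orbitals with l ≥ 3, by l: l=3 → 7; l=4 → 9.
Total orbitals: 7 + 9 = 16.

16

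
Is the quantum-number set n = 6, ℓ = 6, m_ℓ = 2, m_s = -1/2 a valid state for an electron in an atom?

The orbital quantum number must satisfy 0 ≤ ℓ ≤ n−1. With n = 6 the allowed ℓ values are 0, 1, 2, 3, 4, 5, so ℓ = 6 is out of range.

Not allowed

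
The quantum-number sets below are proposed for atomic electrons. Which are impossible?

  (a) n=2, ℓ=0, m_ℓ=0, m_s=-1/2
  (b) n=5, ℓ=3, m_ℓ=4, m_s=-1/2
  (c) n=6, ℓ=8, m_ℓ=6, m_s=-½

(b) has |m_ℓ| = 4 > ℓ = 3, violating −ℓ ≤ m_ℓ ≤ ℓ.
(c) has ℓ = 8 ≥ n = 6, violating 0 ≤ ℓ ≤ n−1.
The remaining set (a) satisfies all four rules.

(b) and (c)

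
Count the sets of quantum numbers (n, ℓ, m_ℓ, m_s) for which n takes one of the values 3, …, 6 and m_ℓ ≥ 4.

8

Go shell by shell, enumerating (ℓ, m_ℓ) with m_ℓ ≥ 4:
n=5 → 1; n=6 → 3.
Orbitals: 1 + 3 = 4. Including both spin states (m_s = ±1/2) gives 2 × 4 = 8 states.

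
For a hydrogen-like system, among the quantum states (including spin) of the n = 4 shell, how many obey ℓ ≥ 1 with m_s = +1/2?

15

With n = 4 the allowed ℓ are 0, 1, …, 3.
Orbitals with ℓ ≥ 1, by ℓ: ℓ=1 → 3; ℓ=2 → 5; ℓ=3 → 7.
Orbitals: 3 + 5 + 7 = 15. With m_s fixed to a single value there is one state per orbital, giving 15 states.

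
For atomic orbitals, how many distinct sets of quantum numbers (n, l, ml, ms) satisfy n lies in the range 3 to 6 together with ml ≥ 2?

40

Work shell by shell — for each n, count the (l, ml) pairs that satisfy ml ≥ 2:
n=3 → 1; n=4 → 3; n=5 → 6; n=6 → 10.
Orbitals: 1 + 3 + 6 + 10 = 20. Including both spin states (ms = ±1/2) gives 2 × 20 = 40 states.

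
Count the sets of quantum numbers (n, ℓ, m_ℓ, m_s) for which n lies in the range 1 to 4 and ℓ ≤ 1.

Go shell by shell, enumerating (ℓ, m_ℓ) with ℓ ≤ 1:
n=1 → 1; n=2 → 4; n=3 → 4; n=4 → 4.
Orbitals: 1 + 4 + 4 + 4 = 13. Including both spin states (m_s = ±1/2) gives 2 × 13 = 26 states.

26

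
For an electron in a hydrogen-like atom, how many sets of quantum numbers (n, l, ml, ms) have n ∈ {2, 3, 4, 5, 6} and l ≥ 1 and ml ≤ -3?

Count contributing orbitals for each principal shell:
n=4 → 1; n=5 → 3; n=6 → 6.
Orbitals: 1 + 3 + 6 = 10. Including both spin states (ms = ±1/2) gives 2 × 10 = 20 states.

20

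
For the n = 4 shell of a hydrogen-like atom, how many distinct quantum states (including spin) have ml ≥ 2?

6

The n = 4 shell has l = 0 through 3; check each.
The (l, ml) pairs meeting ml ≥ 2 give: l=2 → 1; l=3 → 2.
Orbitals: 1 + 2 = 3. Each orbital carries two spin states, so 3 × 2 = 6 states.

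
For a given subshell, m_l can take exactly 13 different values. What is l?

l = 6 (i)

m_l ranges over 2l+1 integers, so 2l+1 = 13 ⇒ l = 6.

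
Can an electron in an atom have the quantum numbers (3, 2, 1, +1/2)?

n = 3 is a positive integer. l = 2 satisfies 0 ≤ l ≤ n−1 = 2. m_l = 1 lies in the range −l … +l (here −2 … 2). m_s = +1/2 is one of ±1/2.
All four constraints are satisfied.

Valid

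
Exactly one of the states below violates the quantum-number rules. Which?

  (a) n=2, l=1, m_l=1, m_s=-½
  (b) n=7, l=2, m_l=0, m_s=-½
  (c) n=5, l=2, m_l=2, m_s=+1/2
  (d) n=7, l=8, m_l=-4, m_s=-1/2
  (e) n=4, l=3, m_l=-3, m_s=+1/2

(d)

(d) has l = 8 ≥ n = 7, violating 0 ≤ l ≤ n−1.
The remaining sets (a), (b), (c), (e) satisfy all four rules.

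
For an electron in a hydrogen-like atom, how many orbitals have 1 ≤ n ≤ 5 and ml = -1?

10

For each n in the range, tally the orbitals obeying ml = -1:
n=2 → 1; n=3 → 2; n=4 → 3; n=5 → 4.
Total orbitals: 1 + 2 + 3 + 4 = 10.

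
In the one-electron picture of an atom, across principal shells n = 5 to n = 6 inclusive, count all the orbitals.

61

Shell n has n² orbitals: 5²=25 + 6²=36 = 61 orbitals.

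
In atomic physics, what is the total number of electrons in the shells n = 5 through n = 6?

122

Shell n has n² orbitals: 5²=25 + 6²=36 = 61 orbitals.
Two spin states per orbital: 2 × 61 = 122 electrons.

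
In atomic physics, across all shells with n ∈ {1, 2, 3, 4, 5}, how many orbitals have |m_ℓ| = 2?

12

Count contributing orbitals for each principal shell:
n=3 → 2; n=4 → 4; n=5 → 6.
Total orbitals: 2 + 4 + 6 = 12.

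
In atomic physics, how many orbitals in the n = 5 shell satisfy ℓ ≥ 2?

21

For n = 5, ℓ ranges over 0 … 4.
Orbitals with ℓ ≥ 2, by ℓ: ℓ=2 → 5; ℓ=3 → 7; ℓ=4 → 9.
Total orbitals: 5 + 7 + 9 = 21.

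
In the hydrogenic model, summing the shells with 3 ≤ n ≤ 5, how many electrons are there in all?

Shell n has n² orbitals: 3²=9 + 4²=16 + 5²=25 = 50 orbitals.
Two spin states per orbital: 2 × 50 = 100 electrons.

100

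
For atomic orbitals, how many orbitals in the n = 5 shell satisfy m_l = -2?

3

Orbitals with m_l = -2, by l: l=2 → 1; l=3 → 1; l=4 → 1.
Total orbitals: 1 + 1 + 1 = 3.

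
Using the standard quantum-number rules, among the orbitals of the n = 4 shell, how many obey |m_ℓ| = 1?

For n = 4, ℓ ranges over 0 … 3.
Per ℓ-value: ℓ=1 → 2; ℓ=2 → 2; ℓ=3 → 2.
Total orbitals: 2 + 2 + 2 = 6.

6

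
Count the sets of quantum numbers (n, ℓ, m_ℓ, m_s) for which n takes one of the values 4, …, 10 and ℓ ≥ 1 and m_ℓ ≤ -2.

Treat each shell separately and count matching orbitals:
n=4 → 3; n=5 → 6; n=6 → 10; n=7 → 15; n=8 → 21; n=9 → 28; n=10 → 36.
Orbitals: 3 + 6 + 10 + 15 + 21 + 28 + 36 = 119. Including both spin states (m_s = ±1/2) gives 2 × 119 = 238 states.

238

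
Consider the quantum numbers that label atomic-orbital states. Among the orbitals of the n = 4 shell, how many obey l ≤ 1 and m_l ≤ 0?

3

Go through l = 0, …, 3 (the values permitted for n = 4).
The (l, m_l) pairs meeting l ≤ 1 and m_l ≤ 0 give: l=0 → 1; l=1 → 2.
Total orbitals: 1 + 2 = 3.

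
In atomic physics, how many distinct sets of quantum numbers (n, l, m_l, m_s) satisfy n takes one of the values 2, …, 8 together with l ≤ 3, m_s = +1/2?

93

Per-shell orbital counts meeting the constraint:
n=2 → 4; n=3 → 9; n=4 → 16; n=5 → 16; n=6 → 16; n=7 → 16; n=8 → 16.
Orbitals: 4 + 9 + 16 + 16 + 16 + 16 + 16 = 93. With m_s fixed to +1/2 there is one state per orbital, so 93 states.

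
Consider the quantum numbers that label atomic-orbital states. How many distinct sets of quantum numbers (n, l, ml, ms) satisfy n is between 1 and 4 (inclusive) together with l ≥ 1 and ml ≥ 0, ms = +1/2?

16

Per-shell orbital counts meeting the constraint:
n=2 → 2; n=3 → 5; n=4 → 9.
Orbitals: 2 + 5 + 9 = 16. With ms fixed to +1/2 there is one state per orbital, so 16 states.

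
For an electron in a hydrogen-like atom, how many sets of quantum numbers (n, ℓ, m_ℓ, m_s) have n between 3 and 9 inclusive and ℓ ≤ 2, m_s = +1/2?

Per-shell orbital counts meeting the constraint:
n=3 → 9; n=4 → 9; n=5 → 9; n=6 → 9; n=7 → 9; n=8 → 9; n=9 → 9.
Orbitals: 9 + 9 + 9 + 9 + 9 + 9 + 9 = 63. With m_s fixed to +1/2 there is one state per orbital, so 63 states.

63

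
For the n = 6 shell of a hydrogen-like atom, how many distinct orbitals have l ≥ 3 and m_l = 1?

3

For n = 6, l ranges over 0 … 5.
The (l, m_l) pairs meeting l ≥ 3 and m_l = 1 give: l=3 → 1; l=4 → 1; l=5 → 1.
Total orbitals: 1 + 1 + 1 = 3.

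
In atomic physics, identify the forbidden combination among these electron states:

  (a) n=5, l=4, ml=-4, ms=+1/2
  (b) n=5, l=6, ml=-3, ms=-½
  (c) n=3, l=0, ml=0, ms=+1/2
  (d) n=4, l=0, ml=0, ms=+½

(b)

(b) has l = 6 ≥ n = 5, violating 0 ≤ l ≤ n−1.
The remaining sets (a), (c), (d) satisfy all four rules.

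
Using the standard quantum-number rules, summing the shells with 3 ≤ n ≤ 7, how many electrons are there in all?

270

Shell n has n² orbitals: 3²=9 + 4²=16 + 5²=25 + 6²=36 + 7²=49 = 135 orbitals.
Two spin states per orbital: 2 × 135 = 270 electrons.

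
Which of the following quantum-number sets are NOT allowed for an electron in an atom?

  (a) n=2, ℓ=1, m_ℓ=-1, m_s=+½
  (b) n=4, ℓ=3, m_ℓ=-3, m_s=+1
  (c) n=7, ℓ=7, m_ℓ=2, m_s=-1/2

(b) has m_s = +1, but an electron's spin must be ±1/2.
(c) has ℓ = 7 ≥ n = 7, violating 0 ≤ ℓ ≤ n−1.
The remaining set (a) satisfies all four rules.

(b) and (c)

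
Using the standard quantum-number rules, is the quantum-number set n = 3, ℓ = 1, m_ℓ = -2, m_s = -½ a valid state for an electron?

Invalid

The magnetic quantum number must satisfy −ℓ ≤ m_ℓ ≤ ℓ. With ℓ = 1, m_ℓ can only be -1, 0, 1, so m_ℓ = -2 is forbidden.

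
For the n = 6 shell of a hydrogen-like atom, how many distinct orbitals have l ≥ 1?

35

The (l, m_l) pairs meeting l ≥ 1 give: l=1 → 3; l=2 → 5; l=3 → 7; l=4 → 9; l=5 → 11.
Total orbitals: 3 + 5 + 7 + 9 + 11 = 35.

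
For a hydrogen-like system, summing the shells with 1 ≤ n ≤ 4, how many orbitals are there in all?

Shell n has n² orbitals: 1²=1 + 2²=4 + 3²=9 + 4²=16 = 30 orbitals.

30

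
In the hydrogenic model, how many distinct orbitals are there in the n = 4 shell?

The n = 4 shell contains n² = 4² = 16 orbitals.

16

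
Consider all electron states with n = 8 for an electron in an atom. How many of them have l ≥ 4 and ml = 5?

The n = 8 shell has l = 0 through 7; check each.
Contributions: l=5 → 1; l=6 → 1; l=7 → 1.
Orbitals: 1 + 1 + 1 = 3. Each orbital carries two spin states, so 3 × 2 = 6 states.

6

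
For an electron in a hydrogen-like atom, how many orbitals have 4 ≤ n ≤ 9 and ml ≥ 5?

20

Per-shell orbital counts meeting the constraint:
n=6 → 1; n=7 → 3; n=8 → 6; n=9 → 10.
Total orbitals: 1 + 3 + 6 + 10 = 20.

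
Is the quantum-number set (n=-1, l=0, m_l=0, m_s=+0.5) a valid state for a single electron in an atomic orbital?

The principal quantum number must be a positive integer (n ≥ 1), but here n = -1.

No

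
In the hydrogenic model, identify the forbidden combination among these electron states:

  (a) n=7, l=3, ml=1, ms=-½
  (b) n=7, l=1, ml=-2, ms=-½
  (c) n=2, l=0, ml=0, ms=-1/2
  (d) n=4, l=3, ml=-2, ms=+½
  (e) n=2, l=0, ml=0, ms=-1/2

(b) has |ml| = 2 > l = 1, violating −l ≤ ml ≤ l.
The remaining sets (a), (c), (d), (e) satisfy all four rules.

(b)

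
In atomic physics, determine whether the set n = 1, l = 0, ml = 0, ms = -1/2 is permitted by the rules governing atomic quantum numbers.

Allowed

n = 1 is a positive integer. l = 0 satisfies 0 ≤ l ≤ n−1 = 0. ml = 0 lies in the range −l … +l (here 0). ms = -1/2 is one of ±1/2.
All four constraints are satisfied.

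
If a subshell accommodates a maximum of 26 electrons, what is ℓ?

ℓ = 6 (i)

2(2ℓ+1) = 26 ⇒ 2ℓ+1 = 13 ⇒ ℓ = 6.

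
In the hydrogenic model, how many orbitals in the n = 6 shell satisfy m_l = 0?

The n = 6 shell has l = 0 through 5; check each.
The (l, m_l) pairs meeting m_l = 0 give: l=0 → 1; l=1 → 1; l=2 → 1; l=3 → 1; l=4 → 1; l=5 → 1.
Total orbitals: 1 + 1 + 1 + 1 + 1 + 1 = 6.

6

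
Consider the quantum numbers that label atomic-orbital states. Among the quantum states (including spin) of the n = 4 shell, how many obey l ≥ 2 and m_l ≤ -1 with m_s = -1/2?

For n = 4, l ranges over 0 … 3.
Orbitals with l ≥ 2 and m_l ≤ -1, by l: l=2 → 2; l=3 → 3.
Orbitals: 2 + 3 = 5. With m_s fixed to a single value there is one state per orbital, giving 5 states.

5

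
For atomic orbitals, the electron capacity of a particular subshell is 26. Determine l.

l = 6

2(2l+1) = 26 ⇒ 2l+1 = 13 ⇒ l = 6.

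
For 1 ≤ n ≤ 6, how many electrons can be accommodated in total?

182

Total orbitals = 1² + 2² + 3² + 4² + 5² + 6² = 91. Doubling for spin gives 182 electrons.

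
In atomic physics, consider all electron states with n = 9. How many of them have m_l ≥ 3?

Contributions: l=3 → 1; l=4 → 2; l=5 → 3; l=6 → 4; l=7 → 5; l=8 → 6.
Orbitals: 1 + 2 + 3 + 4 + 5 + 6 = 21. Each orbital carries two spin states, so 21 × 2 = 42 states.

42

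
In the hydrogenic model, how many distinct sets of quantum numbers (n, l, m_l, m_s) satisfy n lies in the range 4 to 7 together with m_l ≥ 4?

20

Per-shell orbital counts meeting the constraint:
n=5 → 1; n=6 → 3; n=7 → 6.
Orbitals: 1 + 3 + 6 = 10. Including both spin states (m_s = ±1/2) gives 2 × 10 = 20 states.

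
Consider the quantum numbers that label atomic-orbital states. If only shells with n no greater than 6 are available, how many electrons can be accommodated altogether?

Total orbitals = 1² + 2² + 3² + 4² + 5² + 6² = 91. Doubling for spin gives 182 electrons.

182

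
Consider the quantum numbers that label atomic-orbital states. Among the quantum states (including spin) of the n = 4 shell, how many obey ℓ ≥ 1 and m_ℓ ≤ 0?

Go through ℓ = 0, …, 3 (the values permitted for n = 4).
Orbitals with ℓ ≥ 1 and m_ℓ ≤ 0, by ℓ: ℓ=1 → 2; ℓ=2 → 3; ℓ=3 → 4.
Orbitals: 2 + 3 + 4 = 9. Each orbital carries two spin states, so 9 × 2 = 18 states.

18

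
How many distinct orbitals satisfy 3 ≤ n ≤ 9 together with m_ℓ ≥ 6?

For each n in the range, tally the orbitals obeying m_ℓ ≥ 6:
n=7 → 1; n=8 → 3; n=9 → 6.
Total orbitals: 1 + 3 + 6 = 10.

10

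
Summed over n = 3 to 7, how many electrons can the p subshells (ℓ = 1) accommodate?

30

A p subshell (ℓ = 1) exists for every n ≥ 2, so shells n = 3, 4, 5, 6, 7 each contribute one — 5 subshells.
Since each p subshell holds 2(2·1+1) = 6 electrons, the total is 5 × 6 = 30.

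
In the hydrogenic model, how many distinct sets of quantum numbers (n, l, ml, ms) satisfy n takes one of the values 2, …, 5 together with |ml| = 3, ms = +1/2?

Treat each shell separately and count matching orbitals:
n=4 → 2; n=5 → 4.
Orbitals: 2 + 4 = 6. With ms fixed to +1/2 there is one state per orbital, so 6 states.

6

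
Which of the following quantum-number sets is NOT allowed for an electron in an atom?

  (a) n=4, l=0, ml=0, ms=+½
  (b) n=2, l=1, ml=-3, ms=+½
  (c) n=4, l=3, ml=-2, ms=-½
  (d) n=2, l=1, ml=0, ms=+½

(b)

(b) has |ml| = 3 > l = 1, violating −l ≤ ml ≤ l.
The remaining sets (a), (c), (d) satisfy all four rules.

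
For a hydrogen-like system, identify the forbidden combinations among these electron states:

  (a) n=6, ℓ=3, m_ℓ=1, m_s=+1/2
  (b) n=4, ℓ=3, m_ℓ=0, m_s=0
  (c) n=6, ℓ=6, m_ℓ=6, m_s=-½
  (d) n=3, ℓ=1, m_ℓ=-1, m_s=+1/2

(b) has m_s = 0, but an electron's spin must be ±1/2.
(c) has ℓ = 6 ≥ n = 6, violating 0 ≤ ℓ ≤ n−1.
The remaining sets (a), (d) satisfy all four rules.

(b) and (c)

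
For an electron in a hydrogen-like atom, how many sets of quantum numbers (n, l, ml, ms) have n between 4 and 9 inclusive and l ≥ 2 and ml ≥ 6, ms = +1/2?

10

For each n in the range, tally the orbitals obeying l ≥ 2 and ml ≥ 6:
n=7 → 1; n=8 → 3; n=9 → 6.
Orbitals: 1 + 3 + 6 = 10. With ms fixed to +1/2 there is one state per orbital, so 10 states.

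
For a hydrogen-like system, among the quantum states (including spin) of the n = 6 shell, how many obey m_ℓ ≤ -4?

6

Orbitals with m_ℓ ≤ -4, by ℓ: ℓ=4 → 1; ℓ=5 → 2.
Orbitals: 1 + 2 = 3. Each orbital carries two spin states, so 3 × 2 = 6 states.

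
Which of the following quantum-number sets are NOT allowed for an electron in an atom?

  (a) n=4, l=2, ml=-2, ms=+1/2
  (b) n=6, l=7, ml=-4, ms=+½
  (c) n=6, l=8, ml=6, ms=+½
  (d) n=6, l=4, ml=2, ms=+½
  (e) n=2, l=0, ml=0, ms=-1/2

(b) has l = 7 ≥ n = 6, violating 0 ≤ l ≤ n−1.
(c) has l = 8 ≥ n = 6, violating 0 ≤ l ≤ n−1.
The remaining sets (a), (d), (e) satisfy all four rules.

(b) and (c)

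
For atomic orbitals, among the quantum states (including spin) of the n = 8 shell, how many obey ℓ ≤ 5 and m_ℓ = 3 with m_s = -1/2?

For n = 8, ℓ ranges over 0 … 7.
The (ℓ, m_ℓ) pairs meeting ℓ ≤ 5 and m_ℓ = 3 give: ℓ=3 → 1; ℓ=4 → 1; ℓ=5 → 1.
Orbitals: 1 + 1 + 1 = 3. With m_s fixed to a single value there is one state per orbital, giving 3 states.

3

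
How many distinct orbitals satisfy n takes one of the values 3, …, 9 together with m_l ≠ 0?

Treat each shell separately and count matching orbitals:
n=3 → 6; n=4 → 12; n=5 → 20; n=6 → 30; n=7 → 42; n=8 → 56; n=9 → 72.
Total orbitals: 6 + 12 + 20 + 30 + 42 + 56 + 72 = 238.

238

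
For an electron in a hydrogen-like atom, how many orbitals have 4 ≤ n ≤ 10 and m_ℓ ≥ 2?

Per-shell orbital counts meeting the constraint:
n=4 → 3; n=5 → 6; n=6 → 10; n=7 → 15; n=8 → 21; n=9 → 28; n=10 → 36.
Total orbitals: 3 + 6 + 10 + 15 + 21 + 28 + 36 = 119.

119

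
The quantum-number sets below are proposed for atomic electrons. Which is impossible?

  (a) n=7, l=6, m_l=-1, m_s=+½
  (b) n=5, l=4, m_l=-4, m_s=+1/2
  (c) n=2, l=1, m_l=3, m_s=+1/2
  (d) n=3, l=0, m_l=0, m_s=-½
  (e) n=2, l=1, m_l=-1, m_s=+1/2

(c) has |m_l| = 3 > l = 1, violating −l ≤ m_l ≤ l.
The remaining sets (a), (b), (d), (e) satisfy all four rules.

(c)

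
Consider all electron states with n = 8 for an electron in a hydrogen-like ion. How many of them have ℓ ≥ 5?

Go through ℓ = 0, …, 7 (the values permitted for n = 8).
The (ℓ, m_ℓ) pairs meeting ℓ ≥ 5 give: ℓ=5 → 11; ℓ=6 → 13; ℓ=7 → 15.
Orbitals: 11 + 13 + 15 = 39. Each orbital carries two spin states, so 39 × 2 = 78 states.

78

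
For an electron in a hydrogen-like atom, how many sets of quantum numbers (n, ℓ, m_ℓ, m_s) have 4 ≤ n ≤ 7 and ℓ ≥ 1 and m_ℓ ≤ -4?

20

Go shell by shell, enumerating (ℓ, m_ℓ) with ℓ ≥ 1 and m_ℓ ≤ -4:
n=5 → 1; n=6 → 3; n=7 → 6.
Orbitals: 1 + 3 + 6 = 10. Including both spin states (m_s = ±1/2) gives 2 × 10 = 20 states.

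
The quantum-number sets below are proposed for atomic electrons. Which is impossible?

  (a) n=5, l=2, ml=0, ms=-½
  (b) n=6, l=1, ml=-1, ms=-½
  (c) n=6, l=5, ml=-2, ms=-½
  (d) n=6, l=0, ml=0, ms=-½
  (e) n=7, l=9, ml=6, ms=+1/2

(e)

(e) has l = 9 ≥ n = 7, violating 0 ≤ l ≤ n−1.
The remaining sets (a), (b), (c), (d) satisfy all four rules.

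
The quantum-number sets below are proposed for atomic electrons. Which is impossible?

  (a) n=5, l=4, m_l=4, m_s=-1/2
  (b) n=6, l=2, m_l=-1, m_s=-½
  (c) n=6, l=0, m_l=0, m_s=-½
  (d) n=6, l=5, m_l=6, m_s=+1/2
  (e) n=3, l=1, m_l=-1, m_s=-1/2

(d) has |m_l| = 6 > l = 5, violating −l ≤ m_l ≤ l.
The remaining sets (a), (b), (c), (e) satisfy all four rules.

(d)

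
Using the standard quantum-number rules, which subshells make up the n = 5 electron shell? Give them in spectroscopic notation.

5s, 5p, 5d, 5f, 5g

For n = 5, l runs from 0 to 4. In spectroscopic notation l = 0,1,2,… ↔ s,p,d,f,g,h,i, so the subshells are 5s, 5p, 5d, 5f, 5g.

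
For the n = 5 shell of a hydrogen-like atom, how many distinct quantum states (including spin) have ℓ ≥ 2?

42

The n = 5 shell has ℓ = 0 through 4; check each.
Orbitals with ℓ ≥ 2, by ℓ: ℓ=2 → 5; ℓ=3 → 7; ℓ=4 → 9.
Orbitals: 5 + 7 + 9 = 21. Each orbital carries two spin states, so 21 × 2 = 42 states.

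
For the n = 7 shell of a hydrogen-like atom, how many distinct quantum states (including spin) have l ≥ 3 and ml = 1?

8

With n = 7 the allowed l are 0, 1, …, 6.
Contributions: l=3 → 1; l=4 → 1; l=5 → 1; l=6 → 1.
Orbitals: 1 + 1 + 1 + 1 = 4. Each orbital carries two spin states, so 4 × 2 = 8 states.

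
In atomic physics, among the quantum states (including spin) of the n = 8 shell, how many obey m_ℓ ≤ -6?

For n = 8, ℓ ranges over 0 … 7.
The (ℓ, m_ℓ) pairs meeting m_ℓ ≤ -6 give: ℓ=6 → 1; ℓ=7 → 2.
Orbitals: 1 + 2 = 3. Each orbital carries two spin states, so 3 × 2 = 6 states.

6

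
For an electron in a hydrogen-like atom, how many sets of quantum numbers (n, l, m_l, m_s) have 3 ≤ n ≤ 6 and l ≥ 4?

58

Count contributing orbitals for each principal shell:
n=5 → 9; n=6 → 20.
Orbitals: 9 + 20 = 29. Including both spin states (m_s = ±1/2) gives 2 × 29 = 58 states.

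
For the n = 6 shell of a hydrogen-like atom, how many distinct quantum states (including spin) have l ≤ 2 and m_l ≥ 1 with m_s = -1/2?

3

Orbitals with l ≤ 2 and m_l ≥ 1, by l: l=1 → 1; l=2 → 2.
Orbitals: 1 + 2 = 3. With m_s fixed to a single value there is one state per orbital, giving 3 states.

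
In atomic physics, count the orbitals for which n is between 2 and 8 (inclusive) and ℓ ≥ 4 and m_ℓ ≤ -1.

Treat each shell separately and count matching orbitals:
n=5 → 4; n=6 → 9; n=7 → 15; n=8 → 22.
Total orbitals: 4 + 9 + 15 + 22 = 50.

50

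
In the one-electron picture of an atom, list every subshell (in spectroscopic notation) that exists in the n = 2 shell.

2s, 2p

For n = 2, l runs from 0 to 1. In spectroscopic notation l = 0,1,2,… ↔ s,p,d,f,g,h,i, so the subshells are 2s, 2p.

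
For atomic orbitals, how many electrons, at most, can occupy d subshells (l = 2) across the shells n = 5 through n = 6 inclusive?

A d subshell (l = 2) exists for every n ≥ 3, so shells n = 5, 6 each contribute one — 2 subshells.
Since each d subshell holds 2(2·2+1) = 10 electrons, the total is 2 × 10 = 20.

20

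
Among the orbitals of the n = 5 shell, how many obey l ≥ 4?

Go through l = 0, …, 4 (the values permitted for n = 5).
Per l-value: l=4 → 9.
Total orbitals: 9.

9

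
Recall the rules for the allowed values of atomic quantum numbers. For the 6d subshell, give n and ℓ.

n = 6, ℓ = 2

The leading integer gives n = 6; the letter 'd' means ℓ = 2.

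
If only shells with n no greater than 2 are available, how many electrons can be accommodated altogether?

10

Total orbitals = 1² + 2² = 5. Doubling for spin gives 10 electrons.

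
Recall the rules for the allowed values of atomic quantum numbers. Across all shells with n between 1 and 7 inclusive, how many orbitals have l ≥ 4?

62

Count contributing orbitals for each principal shell:
n=5 → 9; n=6 → 20; n=7 → 33.
Total orbitals: 9 + 20 + 33 = 62.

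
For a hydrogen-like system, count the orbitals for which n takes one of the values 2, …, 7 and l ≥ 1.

Go shell by shell, enumerating (l, m_l) with l ≥ 1:
n=2 → 3; n=3 → 8; n=4 → 15; n=5 → 24; n=6 → 35; n=7 → 48.
Total orbitals: 3 + 8 + 15 + 24 + 35 + 48 = 133.

133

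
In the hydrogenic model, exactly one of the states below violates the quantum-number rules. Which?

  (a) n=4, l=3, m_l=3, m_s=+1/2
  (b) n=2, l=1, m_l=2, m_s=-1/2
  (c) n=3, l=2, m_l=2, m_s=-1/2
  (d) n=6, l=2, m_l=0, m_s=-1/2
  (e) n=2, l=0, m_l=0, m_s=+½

(b) has |m_l| = 2 > l = 1, violating −l ≤ m_l ≤ l.
The remaining sets (a), (c), (d), (e) satisfy all four rules.

(b)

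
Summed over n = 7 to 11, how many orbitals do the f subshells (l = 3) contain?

35

An f subshell (l = 3) exists for every n ≥ 4, so shells n = 7, 8, 9, 10, 11 each contribute one — 5 subshells.
Since each f subshell has 2·3+1 = 7 orbitals, the total is 5 × 7 = 35.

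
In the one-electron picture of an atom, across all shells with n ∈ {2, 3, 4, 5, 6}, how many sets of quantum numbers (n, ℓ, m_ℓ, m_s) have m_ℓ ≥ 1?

70

For each n in the range, tally the orbitals obeying m_ℓ ≥ 1:
n=2 → 1; n=3 → 3; n=4 → 6; n=5 → 10; n=6 → 15.
Orbitals: 1 + 3 + 6 + 10 + 15 = 35. Including both spin states (m_s = ±1/2) gives 2 × 35 = 70 states.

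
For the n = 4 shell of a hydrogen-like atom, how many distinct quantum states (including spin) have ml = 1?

6

Go through l = 0, …, 3 (the values permitted for n = 4).
Per l-value: l=1 → 1; l=2 → 1; l=3 → 1.
Orbitals: 1 + 1 + 1 = 3. Each orbital carries two spin states, so 3 × 2 = 6 states.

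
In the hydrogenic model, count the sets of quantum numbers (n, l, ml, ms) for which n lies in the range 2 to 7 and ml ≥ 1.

Per-shell orbital counts meeting the constraint:
n=2 → 1; n=3 → 3; n=4 → 6; n=5 → 10; n=6 → 15; n=7 → 21.
Orbitals: 1 + 3 + 6 + 10 + 15 + 21 = 56. Including both spin states (ms = ±1/2) gives 2 × 56 = 112 states.

112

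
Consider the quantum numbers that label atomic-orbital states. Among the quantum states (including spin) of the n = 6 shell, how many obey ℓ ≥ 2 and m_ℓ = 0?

8

The (ℓ, m_ℓ) pairs meeting ℓ ≥ 2 and m_ℓ = 0 give: ℓ=2 → 1; ℓ=3 → 1; ℓ=4 → 1; ℓ=5 → 1.
Orbitals: 1 + 1 + 1 + 1 = 4. Each orbital carries two spin states, so 4 × 2 = 8 states.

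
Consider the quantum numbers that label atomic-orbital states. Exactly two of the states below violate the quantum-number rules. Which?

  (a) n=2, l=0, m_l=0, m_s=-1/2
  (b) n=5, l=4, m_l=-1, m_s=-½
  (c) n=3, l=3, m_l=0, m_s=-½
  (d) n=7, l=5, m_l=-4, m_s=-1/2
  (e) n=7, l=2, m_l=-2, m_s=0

(c) has l = 3 ≥ n = 3, violating 0 ≤ l ≤ n−1.
(e) has m_s = 0, but an electron's spin must be ±1/2.
The remaining sets (a), (b), (d) satisfy all four rules.

(c) and (e)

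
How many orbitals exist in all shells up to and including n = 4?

30

Total orbitals = 1² + 2² + 3² + 4² = 30.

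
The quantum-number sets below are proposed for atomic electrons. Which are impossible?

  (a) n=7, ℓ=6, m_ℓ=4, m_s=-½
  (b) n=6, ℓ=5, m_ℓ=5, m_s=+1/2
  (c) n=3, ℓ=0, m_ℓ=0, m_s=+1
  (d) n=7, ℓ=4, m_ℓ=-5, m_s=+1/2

(c) and (d)

(c) has m_s = +1, but an electron's spin must be ±1/2.
(d) has |m_ℓ| = 5 > ℓ = 4, violating −ℓ ≤ m_ℓ ≤ ℓ.
The remaining sets (a), (b) satisfy all four rules.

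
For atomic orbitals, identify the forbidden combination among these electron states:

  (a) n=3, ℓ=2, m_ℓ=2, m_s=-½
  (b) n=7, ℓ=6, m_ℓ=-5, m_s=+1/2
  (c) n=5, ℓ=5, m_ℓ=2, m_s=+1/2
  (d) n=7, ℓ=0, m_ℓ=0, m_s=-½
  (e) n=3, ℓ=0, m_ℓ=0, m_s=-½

(c)

(c) has ℓ = 5 ≥ n = 5, violating 0 ≤ ℓ ≤ n−1.
The remaining sets (a), (b), (d), (e) satisfy all four rules.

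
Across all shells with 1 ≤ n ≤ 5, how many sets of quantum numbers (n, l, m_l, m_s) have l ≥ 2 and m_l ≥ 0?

44

For each n in the range, tally the orbitals obeying l ≥ 2 and m_l ≥ 0:
n=3 → 3; n=4 → 7; n=5 → 12.
Orbitals: 3 + 7 + 12 = 22. Including both spin states (m_s = ±1/2) gives 2 × 22 = 44 states.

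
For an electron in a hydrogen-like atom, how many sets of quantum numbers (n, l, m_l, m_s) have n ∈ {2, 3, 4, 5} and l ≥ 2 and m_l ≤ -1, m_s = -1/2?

Treat each shell separately and count matching orbitals:
n=3 → 2; n=4 → 5; n=5 → 9.
Orbitals: 2 + 5 + 9 = 16. With m_s fixed to -1/2 there is one state per orbital, so 16 states.

16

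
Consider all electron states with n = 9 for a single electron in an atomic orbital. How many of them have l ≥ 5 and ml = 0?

8

Go through l = 0, …, 8 (the values permitted for n = 9).
Contributions: l=5 → 1; l=6 → 1; l=7 → 1; l=8 → 1.
Orbitals: 1 + 1 + 1 + 1 = 4. Each orbital carries two spin states, so 4 × 2 = 8 states.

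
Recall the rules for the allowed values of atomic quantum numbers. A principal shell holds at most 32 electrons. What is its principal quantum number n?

n = 4

2n² = 32 ⇒ n² = 16 ⇒ n = 4.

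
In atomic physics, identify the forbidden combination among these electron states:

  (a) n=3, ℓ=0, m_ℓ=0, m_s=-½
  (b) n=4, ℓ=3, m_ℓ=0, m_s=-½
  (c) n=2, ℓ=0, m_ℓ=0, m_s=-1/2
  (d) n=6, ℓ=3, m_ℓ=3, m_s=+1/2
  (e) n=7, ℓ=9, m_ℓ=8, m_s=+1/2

(e) has ℓ = 9 ≥ n = 7, violating 0 ≤ ℓ ≤ n−1.
The remaining sets (a), (b), (c), (d) satisfy all four rules.

(e)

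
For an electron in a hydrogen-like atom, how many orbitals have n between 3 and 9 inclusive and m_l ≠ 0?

238

For each n in the range, tally the orbitals obeying m_l ≠ 0:
n=3 → 6; n=4 → 12; n=5 → 20; n=6 → 30; n=7 → 42; n=8 → 56; n=9 → 72.
Total orbitals: 6 + 12 + 20 + 30 + 42 + 56 + 72 = 238.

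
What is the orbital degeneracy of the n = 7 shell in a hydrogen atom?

49

The n = 7 shell contains n² = 7² = 49 orbitals.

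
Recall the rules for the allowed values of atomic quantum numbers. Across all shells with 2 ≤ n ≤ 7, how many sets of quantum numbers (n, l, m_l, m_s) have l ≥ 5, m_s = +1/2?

35

For each n in the range, tally the orbitals obeying l ≥ 5:
n=6 → 11; n=7 → 24.
Orbitals: 11 + 24 = 35. With m_s fixed to +1/2 there is one state per orbital, so 35 states.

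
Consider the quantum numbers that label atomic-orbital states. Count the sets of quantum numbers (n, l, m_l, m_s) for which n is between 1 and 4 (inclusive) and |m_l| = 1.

Go shell by shell, enumerating (l, m_l) with |m_l| = 1:
n=2 → 2; n=3 → 4; n=4 → 6.
Orbitals: 2 + 4 + 6 = 12. Including both spin states (m_s = ±1/2) gives 2 × 12 = 24 states.

24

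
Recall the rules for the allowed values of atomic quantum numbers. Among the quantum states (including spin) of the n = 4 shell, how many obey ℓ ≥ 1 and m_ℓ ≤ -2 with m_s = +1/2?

With n = 4 the allowed ℓ are 0, 1, …, 3.
The (ℓ, m_ℓ) pairs meeting ℓ ≥ 1 and m_ℓ ≤ -2 give: ℓ=2 → 1; ℓ=3 → 2.
Orbitals: 1 + 2 = 3. With m_s fixed to a single value there is one state per orbital, giving 3 states.

3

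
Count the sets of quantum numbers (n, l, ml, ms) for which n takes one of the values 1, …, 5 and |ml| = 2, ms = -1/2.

Go shell by shell, enumerating (l, ml) with |ml| = 2:
n=3 → 2; n=4 → 4; n=5 → 6.
Orbitals: 2 + 4 + 6 = 12. With ms fixed to -1/2 there is one state per orbital, so 12 states.

12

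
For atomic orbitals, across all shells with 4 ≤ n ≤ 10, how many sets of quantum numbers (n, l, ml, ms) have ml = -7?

12

Treat each shell separately and count matching orbitals:
n=8 → 1; n=9 → 2; n=10 → 3.
Orbitals: 1 + 2 + 3 = 6. Including both spin states (ms = ±1/2) gives 2 × 6 = 12 states.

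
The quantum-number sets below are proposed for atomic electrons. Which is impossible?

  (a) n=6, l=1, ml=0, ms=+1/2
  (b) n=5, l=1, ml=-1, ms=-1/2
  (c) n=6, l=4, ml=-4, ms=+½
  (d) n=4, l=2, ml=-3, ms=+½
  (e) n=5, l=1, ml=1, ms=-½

(d) has |ml| = 3 > l = 2, violating −l ≤ ml ≤ l.
The remaining sets (a), (b), (c), (e) satisfy all four rules.

(d)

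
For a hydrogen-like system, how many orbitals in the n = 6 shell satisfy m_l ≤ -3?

Go through l = 0, …, 5 (the values permitted for n = 6).
Contributions: l=3 → 1; l=4 → 2; l=5 → 3.
Total orbitals: 1 + 2 + 3 = 6.

6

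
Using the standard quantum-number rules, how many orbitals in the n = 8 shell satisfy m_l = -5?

The n = 8 shell has l = 0 through 7; check each.
The (l, m_l) pairs meeting m_l = -5 give: l=5 → 1; l=6 → 1; l=7 → 1.
Total orbitals: 1 + 1 + 1 = 3.

3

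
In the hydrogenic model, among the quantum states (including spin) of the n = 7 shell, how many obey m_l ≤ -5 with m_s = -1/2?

3

For n = 7, l ranges over 0 … 6.
Per l-value: l=5 → 1; l=6 → 2.
Orbitals: 1 + 2 = 3. With m_s fixed to a single value there is one state per orbital, giving 3 states.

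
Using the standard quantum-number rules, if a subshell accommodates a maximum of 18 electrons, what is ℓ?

ℓ = 4 (g)

2(2ℓ+1) = 18 ⇒ 2ℓ+1 = 9 ⇒ ℓ = 4.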